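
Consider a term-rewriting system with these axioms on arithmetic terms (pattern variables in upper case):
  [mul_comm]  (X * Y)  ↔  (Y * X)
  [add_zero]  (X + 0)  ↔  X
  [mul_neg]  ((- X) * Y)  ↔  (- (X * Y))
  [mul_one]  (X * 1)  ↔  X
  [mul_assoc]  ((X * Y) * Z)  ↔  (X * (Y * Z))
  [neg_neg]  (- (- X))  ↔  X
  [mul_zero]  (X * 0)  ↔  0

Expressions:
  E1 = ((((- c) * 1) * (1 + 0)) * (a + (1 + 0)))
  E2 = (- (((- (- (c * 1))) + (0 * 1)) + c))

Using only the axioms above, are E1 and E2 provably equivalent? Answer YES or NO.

NO

The axioms are sound identities: if E1 ↔* E2 then E1 and E2 evaluate identically under any assignment.
Under a=0, c=1: E1 evaluates to -1, E2 to -2. Distinct ⇒ no rewrite sequence connects them.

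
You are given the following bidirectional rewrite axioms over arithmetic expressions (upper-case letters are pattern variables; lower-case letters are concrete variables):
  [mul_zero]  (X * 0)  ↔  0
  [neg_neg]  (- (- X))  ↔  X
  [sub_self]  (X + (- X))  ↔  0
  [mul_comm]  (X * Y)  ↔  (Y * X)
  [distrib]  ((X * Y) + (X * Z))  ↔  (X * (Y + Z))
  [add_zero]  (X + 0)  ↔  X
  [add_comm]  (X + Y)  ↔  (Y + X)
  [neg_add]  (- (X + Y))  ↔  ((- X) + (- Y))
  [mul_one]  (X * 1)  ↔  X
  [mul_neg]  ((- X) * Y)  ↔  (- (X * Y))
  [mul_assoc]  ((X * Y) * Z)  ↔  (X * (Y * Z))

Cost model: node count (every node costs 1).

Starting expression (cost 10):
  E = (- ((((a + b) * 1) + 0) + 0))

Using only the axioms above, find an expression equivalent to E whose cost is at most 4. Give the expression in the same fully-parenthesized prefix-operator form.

(- (a + b))   [cost 4]

(1) ((a + b) * 1)  =[mul_one →]=  (a + b)    ⊢ (- (((a + b) + 0) + 0))
(2) ((a + b) + 0)  =[add_zero →]=  (a + b)    ⊢ (- ((a + b) + 0))
(3) ((a + b) + 0)  =[add_zero →]=  (a + b)    ⊢ cost 4, within 4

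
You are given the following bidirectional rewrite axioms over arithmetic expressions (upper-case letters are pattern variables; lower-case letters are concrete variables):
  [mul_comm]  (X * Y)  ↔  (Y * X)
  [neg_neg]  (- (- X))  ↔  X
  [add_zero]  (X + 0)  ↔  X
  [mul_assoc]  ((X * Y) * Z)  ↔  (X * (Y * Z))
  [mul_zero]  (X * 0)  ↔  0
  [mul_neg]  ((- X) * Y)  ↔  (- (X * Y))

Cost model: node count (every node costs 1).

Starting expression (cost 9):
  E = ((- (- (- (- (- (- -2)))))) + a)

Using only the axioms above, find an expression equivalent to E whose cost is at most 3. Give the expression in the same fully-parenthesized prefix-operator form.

1. [neg_neg →] (- (- (- (- (- (- -2))))))  →  (- (- (- (- -2))));  E = ((- (- (- (- -2)))) + a)
2. [neg_neg →] (- (- -2))  →  -2;  E = ((- (- -2)) + a)
3. [neg_neg →] (- (- -2))  →  -2;  cost 3 ≤ 3, done

(-2 + a)   [cost 3]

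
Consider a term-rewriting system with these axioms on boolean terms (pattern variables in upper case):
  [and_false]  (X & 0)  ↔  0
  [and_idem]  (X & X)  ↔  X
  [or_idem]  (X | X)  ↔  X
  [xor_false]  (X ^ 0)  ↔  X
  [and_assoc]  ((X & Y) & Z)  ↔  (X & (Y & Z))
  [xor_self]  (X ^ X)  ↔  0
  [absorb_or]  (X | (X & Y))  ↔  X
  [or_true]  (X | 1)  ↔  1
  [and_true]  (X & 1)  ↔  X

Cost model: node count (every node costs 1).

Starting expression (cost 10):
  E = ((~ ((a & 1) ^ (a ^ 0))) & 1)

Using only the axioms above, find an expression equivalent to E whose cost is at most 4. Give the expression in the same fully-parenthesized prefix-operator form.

(1) (a ^ 0)  =[xor_false →]=  a    ⊢ ((~ ((a & 1) ^ a)) & 1)
(2) (a & 1)  =[and_true →]=  a    ⊢ ((~ (a ^ a)) & 1)
(3) ((~ (a ^ a)) & 1)  =[and_true →]=  (~ (a ^ a))    ⊢ cost 4, within 4

(~ (a ^ a))   [cost 4]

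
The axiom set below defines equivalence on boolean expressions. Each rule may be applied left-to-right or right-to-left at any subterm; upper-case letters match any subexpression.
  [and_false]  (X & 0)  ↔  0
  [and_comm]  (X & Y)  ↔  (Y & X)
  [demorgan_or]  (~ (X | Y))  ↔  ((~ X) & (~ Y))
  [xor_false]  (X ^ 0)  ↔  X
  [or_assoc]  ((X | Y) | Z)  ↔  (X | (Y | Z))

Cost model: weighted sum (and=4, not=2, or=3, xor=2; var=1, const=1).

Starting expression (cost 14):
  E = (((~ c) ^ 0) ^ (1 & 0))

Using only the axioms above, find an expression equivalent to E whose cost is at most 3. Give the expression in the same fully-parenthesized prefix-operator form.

(~ c)   [cost 3]

(1) (1 & 0)  =[and_false →]=  0    ⊢ (((~ c) ^ 0) ^ 0)
(2) ((~ c) ^ 0)  =[xor_false →]=  (~ c)    ⊢ ((~ c) ^ 0)
(3) ((~ c) ^ 0)  =[xor_false →]=  (~ c)    ⊢ cost 3, within 3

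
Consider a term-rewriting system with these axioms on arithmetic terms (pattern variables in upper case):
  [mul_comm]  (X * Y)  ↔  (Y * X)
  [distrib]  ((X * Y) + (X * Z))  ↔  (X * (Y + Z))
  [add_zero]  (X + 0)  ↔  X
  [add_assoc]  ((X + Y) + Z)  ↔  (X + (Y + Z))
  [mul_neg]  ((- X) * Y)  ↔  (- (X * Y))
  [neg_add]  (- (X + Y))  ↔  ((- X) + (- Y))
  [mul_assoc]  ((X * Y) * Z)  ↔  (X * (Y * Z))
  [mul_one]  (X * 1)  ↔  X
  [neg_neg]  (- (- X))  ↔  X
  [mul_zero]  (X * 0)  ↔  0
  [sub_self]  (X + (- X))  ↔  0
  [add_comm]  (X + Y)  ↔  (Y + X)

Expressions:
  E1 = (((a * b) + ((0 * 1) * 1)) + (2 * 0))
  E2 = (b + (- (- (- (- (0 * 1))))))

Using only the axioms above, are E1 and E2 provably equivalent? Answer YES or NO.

NO

The axioms are sound identities: if E1 ↔* E2 then E1 and E2 evaluate identically under any assignment.
Under a=0, b=1: E1 evaluates to 0, E2 to 1. Distinct ⇒ no rewrite sequence connects them.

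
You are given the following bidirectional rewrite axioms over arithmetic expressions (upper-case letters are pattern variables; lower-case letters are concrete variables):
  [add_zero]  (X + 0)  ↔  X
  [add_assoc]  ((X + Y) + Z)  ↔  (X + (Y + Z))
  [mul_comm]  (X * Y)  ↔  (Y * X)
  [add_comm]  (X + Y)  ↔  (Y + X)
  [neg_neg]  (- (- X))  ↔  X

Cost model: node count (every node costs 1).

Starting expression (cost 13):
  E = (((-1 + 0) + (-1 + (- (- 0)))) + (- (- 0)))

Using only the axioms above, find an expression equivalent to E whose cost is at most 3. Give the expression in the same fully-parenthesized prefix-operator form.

step 1: neg_neg (→) rewrites (- (- 0)) into 0, now (((-1 + 0) + (-1 + 0)) + (- (- 0)))
step 2: add_zero (→) rewrites (-1 + 0) into -1, now (((-1 + 0) + -1) + (- (- 0)))
step 3: add_comm (→) rewrites (-1 + 0) into (0 + -1), now (((0 + -1) + -1) + (- (- 0)))
step 4: neg_neg (→) rewrites (- (- 0)) into 0, now (((0 + -1) + -1) + 0)
step 5: add_comm (→) rewrites (0 + -1) into (-1 + 0), now (((-1 + 0) + -1) + 0)
step 6: add_assoc (→) rewrites (((-1 + 0) + -1) + 0) into ((-1 + 0) + (-1 + 0))
step 7: add_zero (→) rewrites (-1 + 0) into -1, now (-1 + (-1 + 0))
step 8: add_zero (→) rewrites (-1 + 0) into -1, reaching cost 3 (bound 3)

(-1 + -1)   [cost 3]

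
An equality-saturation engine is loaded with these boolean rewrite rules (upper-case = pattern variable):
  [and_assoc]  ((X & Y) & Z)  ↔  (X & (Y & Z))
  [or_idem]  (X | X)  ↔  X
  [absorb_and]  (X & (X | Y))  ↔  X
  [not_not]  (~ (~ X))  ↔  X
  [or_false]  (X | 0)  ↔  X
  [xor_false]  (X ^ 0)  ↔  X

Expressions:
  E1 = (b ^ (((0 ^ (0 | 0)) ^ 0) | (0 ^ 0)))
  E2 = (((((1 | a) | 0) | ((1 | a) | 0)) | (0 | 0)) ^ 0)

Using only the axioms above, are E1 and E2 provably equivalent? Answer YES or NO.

NO

All listed rules preserve value, hence provable equivalence implies equal values everywhere; look for a separating assignment.
a=0, b=0 gives E1 ↦ 0, E2 ↦ 1; values differ ⇒ not provably equivalent.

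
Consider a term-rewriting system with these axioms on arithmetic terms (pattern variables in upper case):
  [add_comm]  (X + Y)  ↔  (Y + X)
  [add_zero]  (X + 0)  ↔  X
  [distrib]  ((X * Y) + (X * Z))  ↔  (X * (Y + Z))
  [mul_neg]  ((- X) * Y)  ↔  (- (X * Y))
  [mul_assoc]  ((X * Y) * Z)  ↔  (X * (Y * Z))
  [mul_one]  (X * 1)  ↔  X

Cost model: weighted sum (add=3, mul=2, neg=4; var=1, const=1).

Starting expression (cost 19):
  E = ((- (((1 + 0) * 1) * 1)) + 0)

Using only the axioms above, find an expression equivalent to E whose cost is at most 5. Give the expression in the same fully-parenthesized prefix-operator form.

(1) (1 + 0)  =[add_zero →]=  1    ⊢ ((- ((1 * 1) * 1)) + 0)
(2) ((- ((1 * 1) * 1)) + 0)  =[add_zero →]=  (- ((1 * 1) * 1))
(3) (1 * 1)  =[mul_one →]=  1    ⊢ (- (1 * 1))
(4) (1 * 1)  =[mul_one →]=  1    ⊢ cost 5, within 5

(- 1)   [cost 5]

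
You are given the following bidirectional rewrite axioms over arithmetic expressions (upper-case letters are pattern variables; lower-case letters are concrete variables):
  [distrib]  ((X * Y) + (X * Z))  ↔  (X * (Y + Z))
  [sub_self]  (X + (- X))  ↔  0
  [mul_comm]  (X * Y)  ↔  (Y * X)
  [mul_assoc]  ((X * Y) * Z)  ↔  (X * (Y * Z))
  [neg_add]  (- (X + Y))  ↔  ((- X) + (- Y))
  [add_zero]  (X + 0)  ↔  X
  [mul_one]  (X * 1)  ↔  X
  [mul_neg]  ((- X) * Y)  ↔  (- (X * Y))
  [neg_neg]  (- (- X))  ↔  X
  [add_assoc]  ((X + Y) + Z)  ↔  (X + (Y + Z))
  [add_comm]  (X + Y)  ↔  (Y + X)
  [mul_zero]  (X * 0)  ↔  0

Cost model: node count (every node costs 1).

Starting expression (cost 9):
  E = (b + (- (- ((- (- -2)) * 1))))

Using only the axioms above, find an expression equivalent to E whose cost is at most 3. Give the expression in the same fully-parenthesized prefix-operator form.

(b + -2)   [cost 3]

1. [mul_one →] ((- (- -2)) * 1)  →  (- (- -2));  E = (b + (- (- (- (- -2)))))
2. [neg_neg →] (- (- (- (- -2))))  →  (- (- -2));  E = (b + (- (- -2)))
3. [neg_neg →] (- (- -2))  →  -2;  cost 3 ≤ 3, done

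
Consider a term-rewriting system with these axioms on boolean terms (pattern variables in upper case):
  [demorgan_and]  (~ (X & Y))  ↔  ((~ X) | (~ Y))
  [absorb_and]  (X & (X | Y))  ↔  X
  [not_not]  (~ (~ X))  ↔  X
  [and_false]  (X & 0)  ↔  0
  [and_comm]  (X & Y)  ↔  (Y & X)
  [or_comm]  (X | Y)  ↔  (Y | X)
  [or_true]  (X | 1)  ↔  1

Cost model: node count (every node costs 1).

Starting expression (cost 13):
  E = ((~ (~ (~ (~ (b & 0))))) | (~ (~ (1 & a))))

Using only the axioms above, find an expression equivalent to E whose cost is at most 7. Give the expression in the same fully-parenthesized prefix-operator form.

((b & 0) | (1 & a))   [cost 7]

step 1: not_not (→) rewrites (~ (~ (1 & a))) into (1 & a), now ((~ (~ (~ (~ (b & 0))))) | (1 & a))
step 2: not_not (→) rewrites (~ (~ (~ (~ (b & 0))))) into (~ (~ (b & 0))), now ((~ (~ (b & 0))) | (1 & a))
step 3: not_not (→) rewrites (~ (~ (b & 0))) into (b & 0), reaching cost 7 (bound 7)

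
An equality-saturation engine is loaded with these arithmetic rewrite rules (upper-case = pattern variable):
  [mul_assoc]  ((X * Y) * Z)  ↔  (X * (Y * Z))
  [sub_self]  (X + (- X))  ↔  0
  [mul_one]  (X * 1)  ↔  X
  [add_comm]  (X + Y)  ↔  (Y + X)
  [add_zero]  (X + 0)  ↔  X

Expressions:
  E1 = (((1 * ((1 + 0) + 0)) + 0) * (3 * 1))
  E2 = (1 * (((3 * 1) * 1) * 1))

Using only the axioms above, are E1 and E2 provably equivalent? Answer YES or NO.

YES

1. [add_zero →] ((1 + 0) + 0)  →  (1 + 0);  E1 = (((1 * (1 + 0)) + 0) * (3 * 1))
2. [add_zero →] ((1 * (1 + 0)) + 0)  →  (1 * (1 + 0));  E1 = ((1 * (1 + 0)) * (3 * 1))
3. [mul_one →] (3 * 1)  →  3;  E1 = ((1 * (1 + 0)) * 3)
4. [add_zero →] (1 + 0)  →  1;  E1 = ((1 * 1) * 3)
5. [mul_one →] (1 * 1)  →  1;  E1 = (1 * 3)
6. [mul_one ←] 3  →  (3 * 1);  E1 = (1 * (3 * 1))
7. [mul_one ←] (3 * 1)  →  ((3 * 1) * 1);  E1 = (1 * ((3 * 1) * 1))
8. [mul_one ←] (3 * 1)  →  ((3 * 1) * 1);  this is E2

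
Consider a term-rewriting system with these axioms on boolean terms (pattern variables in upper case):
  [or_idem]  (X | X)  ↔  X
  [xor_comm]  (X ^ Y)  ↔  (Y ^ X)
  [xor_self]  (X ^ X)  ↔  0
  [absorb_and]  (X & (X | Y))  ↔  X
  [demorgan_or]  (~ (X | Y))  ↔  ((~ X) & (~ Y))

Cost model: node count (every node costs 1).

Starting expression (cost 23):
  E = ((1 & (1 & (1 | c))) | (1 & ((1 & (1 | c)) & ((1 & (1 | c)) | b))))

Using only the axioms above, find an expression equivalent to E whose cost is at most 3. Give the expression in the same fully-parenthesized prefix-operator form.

(1) ((1 & (1 | c)) & ((1 & (1 | c)) | b))  =[absorb_and →]=  (1 & (1 | c))    ⊢ ((1 & (1 & (1 | c))) | (1 & (1 & (1 | c))))
(2) ((1 & (1 & (1 | c))) | (1 & (1 & (1 | c))))  =[or_idem →]=  (1 & (1 & (1 | c)))
(3) (1 & (1 | c))  =[absorb_and →]=  1    ⊢ cost 3, within 3

(1 & 1)   [cost 3]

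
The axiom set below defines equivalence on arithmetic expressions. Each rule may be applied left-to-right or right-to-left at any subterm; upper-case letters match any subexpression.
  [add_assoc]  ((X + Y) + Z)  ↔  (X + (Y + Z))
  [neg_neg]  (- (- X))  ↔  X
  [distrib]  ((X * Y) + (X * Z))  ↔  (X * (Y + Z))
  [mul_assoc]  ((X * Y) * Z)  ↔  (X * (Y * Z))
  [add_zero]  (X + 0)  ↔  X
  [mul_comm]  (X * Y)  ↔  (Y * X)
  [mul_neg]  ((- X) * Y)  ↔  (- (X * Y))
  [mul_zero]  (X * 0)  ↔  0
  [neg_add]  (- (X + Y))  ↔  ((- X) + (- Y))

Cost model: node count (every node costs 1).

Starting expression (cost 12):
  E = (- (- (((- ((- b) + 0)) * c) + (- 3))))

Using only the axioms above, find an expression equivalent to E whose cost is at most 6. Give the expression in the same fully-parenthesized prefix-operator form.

step 1: add_zero (→) rewrites ((- b) + 0) into (- b), now (- (- (((- (- b)) * c) + (- 3))))
step 2: neg_neg (→) rewrites (- (- (((- (- b)) * c) + (- 3)))) into (((- (- b)) * c) + (- 3))
step 3: neg_neg (→) rewrites (- (- b)) into b, reaching cost 6 (bound 6)

((b * c) + (- 3))   [cost 6]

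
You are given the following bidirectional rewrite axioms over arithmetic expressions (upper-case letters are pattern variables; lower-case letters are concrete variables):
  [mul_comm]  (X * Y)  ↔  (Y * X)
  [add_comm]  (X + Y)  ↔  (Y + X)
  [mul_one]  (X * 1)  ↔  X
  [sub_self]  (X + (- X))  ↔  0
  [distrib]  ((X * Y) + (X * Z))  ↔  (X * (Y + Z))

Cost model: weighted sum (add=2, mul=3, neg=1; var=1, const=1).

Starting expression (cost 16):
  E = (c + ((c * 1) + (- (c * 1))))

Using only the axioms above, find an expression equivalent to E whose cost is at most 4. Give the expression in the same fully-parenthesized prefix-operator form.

step 1: mul_one (→) rewrites (c * 1) into c, now (c + ((c * 1) + (- c)))
step 2: mul_one (→) rewrites (c * 1) into c, now (c + (c + (- c)))
step 3: sub_self (→) rewrites (c + (- c)) into 0, reaching cost 4 (bound 4)

(c + 0)   [cost 4]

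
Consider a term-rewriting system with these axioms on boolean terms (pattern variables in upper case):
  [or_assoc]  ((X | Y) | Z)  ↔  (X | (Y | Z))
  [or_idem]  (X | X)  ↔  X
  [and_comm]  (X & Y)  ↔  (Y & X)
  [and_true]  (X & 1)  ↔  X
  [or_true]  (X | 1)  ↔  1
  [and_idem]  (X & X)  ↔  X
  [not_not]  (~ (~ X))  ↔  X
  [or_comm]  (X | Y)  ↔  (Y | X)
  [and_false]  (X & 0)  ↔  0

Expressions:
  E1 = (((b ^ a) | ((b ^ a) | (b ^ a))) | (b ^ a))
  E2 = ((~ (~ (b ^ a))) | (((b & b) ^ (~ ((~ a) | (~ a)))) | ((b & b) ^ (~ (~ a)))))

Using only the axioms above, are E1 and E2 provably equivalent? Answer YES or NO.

YES

(1) ((b ^ a) | (b ^ a))  =[or_idem →]=  (b ^ a)    ⊢ (((b ^ a) | (b ^ a)) | (b ^ a))
(2) ((b ^ a) | (b ^ a))  =[or_idem →]=  (b ^ a)    ⊢ ((b ^ a) | (b ^ a))
(3) b  =[and_idem ←]=  (b & b)    ⊢ ((b ^ a) | ((b & b) ^ a))
(4) a  =[not_not ←]=  (~ (~ a))    ⊢ ((b ^ a) | ((b & b) ^ (~ (~ a))))
(5) ((b & b) ^ (~ (~ a)))  =[or_idem ←]=  (((b & b) ^ (~ (~ a))) | ((b & b) ^ (~ (~ a))))    ⊢ ((b ^ a) | (((b & b) ^ (~ (~ a))) | ((b & b) ^ (~ (~ a)))))
(6) (b ^ a)  =[not_not ←]=  (~ (~ (b ^ a)))    ⊢ ((~ (~ (b ^ a))) | (((b & b) ^ (~ (~ a))) | ((b & b) ^ (~ (~ a)))))
(7) (~ a)  =[or_idem ←]=  ((~ a) | (~ a))    ⊢ E2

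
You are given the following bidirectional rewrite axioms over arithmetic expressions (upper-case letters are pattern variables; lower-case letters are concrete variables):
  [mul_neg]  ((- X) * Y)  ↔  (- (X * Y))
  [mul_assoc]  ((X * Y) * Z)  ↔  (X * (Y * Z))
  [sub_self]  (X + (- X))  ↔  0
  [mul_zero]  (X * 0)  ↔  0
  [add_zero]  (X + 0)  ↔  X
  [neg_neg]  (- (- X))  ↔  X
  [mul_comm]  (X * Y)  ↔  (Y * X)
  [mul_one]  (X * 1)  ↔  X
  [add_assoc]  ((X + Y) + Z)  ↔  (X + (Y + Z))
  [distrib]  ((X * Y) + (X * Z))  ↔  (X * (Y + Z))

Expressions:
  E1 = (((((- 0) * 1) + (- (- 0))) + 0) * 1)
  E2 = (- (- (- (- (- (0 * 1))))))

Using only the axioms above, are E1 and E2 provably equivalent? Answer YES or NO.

1. [mul_one →] (((((- 0) * 1) + (- (- 0))) + 0) * 1)  →  ((((- 0) * 1) + (- (- 0))) + 0)
2. [neg_neg →] (- (- 0))  →  0;  E1 = ((((- 0) * 1) + 0) + 0)
3. [add_zero →] ((((- 0) * 1) + 0) + 0)  →  (((- 0) * 1) + 0)
4. [add_zero →] (((- 0) * 1) + 0)  →  ((- 0) * 1)
5. [mul_one →] ((- 0) * 1)  →  (- 0)
6. [neg_neg ←] 0  →  (- (- 0));  E1 = (- (- (- 0)))
7. [mul_one ←] 0  →  (0 * 1);  E1 = (- (- (- (0 * 1))))
8. [neg_neg ←] (- (- (0 * 1)))  →  (- (- (- (- (0 * 1)))));  this is E2

YES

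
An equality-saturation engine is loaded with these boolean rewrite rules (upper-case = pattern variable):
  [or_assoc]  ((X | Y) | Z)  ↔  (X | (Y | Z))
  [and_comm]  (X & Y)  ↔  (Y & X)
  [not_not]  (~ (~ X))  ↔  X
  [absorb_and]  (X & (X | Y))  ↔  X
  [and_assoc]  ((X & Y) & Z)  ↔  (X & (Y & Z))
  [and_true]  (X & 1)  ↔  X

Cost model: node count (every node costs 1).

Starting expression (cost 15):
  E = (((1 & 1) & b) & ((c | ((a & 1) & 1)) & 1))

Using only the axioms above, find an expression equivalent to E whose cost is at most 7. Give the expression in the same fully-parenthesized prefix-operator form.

(1) ((c | ((a & 1) & 1)) & 1)  =[and_true →]=  (c | ((a & 1) & 1))    ⊢ (((1 & 1) & b) & (c | ((a & 1) & 1)))
(2) ((a & 1) & 1)  =[and_true →]=  (a & 1)    ⊢ (((1 & 1) & b) & (c | (a & 1)))
(3) (1 & 1)  =[and_true →]=  1    ⊢ ((1 & b) & (c | (a & 1)))
(4) (a & 1)  =[and_true →]=  a    ⊢ cost 7, within 7

((1 & b) & (c | a))   [cost 7]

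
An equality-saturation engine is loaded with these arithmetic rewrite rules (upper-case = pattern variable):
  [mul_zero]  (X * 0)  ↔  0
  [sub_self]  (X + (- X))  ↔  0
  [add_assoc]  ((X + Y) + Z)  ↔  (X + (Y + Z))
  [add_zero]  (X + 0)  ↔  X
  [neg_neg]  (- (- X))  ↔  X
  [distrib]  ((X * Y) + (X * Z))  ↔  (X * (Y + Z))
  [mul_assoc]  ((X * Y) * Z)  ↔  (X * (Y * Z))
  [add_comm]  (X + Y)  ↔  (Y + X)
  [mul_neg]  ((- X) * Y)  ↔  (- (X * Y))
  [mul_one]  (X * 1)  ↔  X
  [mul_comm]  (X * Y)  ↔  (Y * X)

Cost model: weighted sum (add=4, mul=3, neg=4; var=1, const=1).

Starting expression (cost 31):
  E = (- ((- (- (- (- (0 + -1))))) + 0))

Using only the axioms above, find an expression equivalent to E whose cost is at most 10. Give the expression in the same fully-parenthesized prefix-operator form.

(- (0 + -1))   [cost 10]

1. [add_zero →] ((- (- (- (- (0 + -1))))) + 0)  →  (- (- (- (- (0 + -1)))));  E = (- (- (- (- (- (0 + -1))))))
2. [neg_neg →] (- (- (- (0 + -1))))  →  (- (0 + -1));  E = (- (- (- (0 + -1))))
3. [neg_neg →] (- (- (- (0 + -1))))  →  (- (0 + -1));  cost 10 ≤ 10, done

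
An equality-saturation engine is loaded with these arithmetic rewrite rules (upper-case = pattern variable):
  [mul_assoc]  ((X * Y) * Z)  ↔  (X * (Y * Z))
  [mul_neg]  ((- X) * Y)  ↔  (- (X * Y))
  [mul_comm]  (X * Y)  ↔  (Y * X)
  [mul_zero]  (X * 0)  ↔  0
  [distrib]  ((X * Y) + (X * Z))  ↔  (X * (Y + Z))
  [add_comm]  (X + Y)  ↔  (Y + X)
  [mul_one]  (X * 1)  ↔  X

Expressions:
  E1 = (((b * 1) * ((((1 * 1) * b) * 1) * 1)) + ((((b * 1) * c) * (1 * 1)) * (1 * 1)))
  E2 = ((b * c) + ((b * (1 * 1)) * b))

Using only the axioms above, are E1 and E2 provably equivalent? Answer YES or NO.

YES

step 1: mul_one (→) rewrites ((((1 * 1) * b) * 1) * 1) into (((1 * 1) * b) * 1), now (((b * 1) * (((1 * 1) * b) * 1)) + ((((b * 1) * c) * (1 * 1)) * (1 * 1)))
step 2: mul_one (→) rewrites (1 * 1) into 1, now (((b * 1) * (((1 * 1) * b) * 1)) + ((((b * 1) * c) * (1 * 1)) * 1))
step 3: mul_one (→) rewrites (b * 1) into b, now (((b * 1) * (((1 * 1) * b) * 1)) + (((b * c) * (1 * 1)) * 1))
step 4: mul_one (→) rewrites (b * 1) into b, now ((b * (((1 * 1) * b) * 1)) + (((b * c) * (1 * 1)) * 1))
step 5: mul_one (→) rewrites (1 * 1) into 1, now ((b * (((1 * 1) * b) * 1)) + (((b * c) * 1) * 1))
step 6: mul_one (→) rewrites (((b * c) * 1) * 1) into ((b * c) * 1), now ((b * (((1 * 1) * b) * 1)) + ((b * c) * 1))
step 7: mul_comm (→) rewrites ((1 * 1) * b) into (b * (1 * 1)), now ((b * ((b * (1 * 1)) * 1)) + ((b * c) * 1))
step 8: mul_one (→) rewrites (1 * 1) into 1, now ((b * ((b * 1) * 1)) + ((b * c) * 1))
step 9: mul_one (→) rewrites ((b * 1) * 1) into (b * 1), now ((b * (b * 1)) + ((b * c) * 1))
step 10: mul_one (→) rewrites ((b * c) * 1) into (b * c), now ((b * (b * 1)) + (b * c))
step 11: mul_one (→) rewrites (b * 1) into b, now ((b * b) + (b * c))
step 12: mul_one (←) rewrites b into (b * 1), now (((b * 1) * b) + (b * c))
step 13: add_comm (→) rewrites (((b * 1) * b) + (b * c)) into ((b * c) + ((b * 1) * b))
step 14: mul_one (←) rewrites 1 into (1 * 1), which is E2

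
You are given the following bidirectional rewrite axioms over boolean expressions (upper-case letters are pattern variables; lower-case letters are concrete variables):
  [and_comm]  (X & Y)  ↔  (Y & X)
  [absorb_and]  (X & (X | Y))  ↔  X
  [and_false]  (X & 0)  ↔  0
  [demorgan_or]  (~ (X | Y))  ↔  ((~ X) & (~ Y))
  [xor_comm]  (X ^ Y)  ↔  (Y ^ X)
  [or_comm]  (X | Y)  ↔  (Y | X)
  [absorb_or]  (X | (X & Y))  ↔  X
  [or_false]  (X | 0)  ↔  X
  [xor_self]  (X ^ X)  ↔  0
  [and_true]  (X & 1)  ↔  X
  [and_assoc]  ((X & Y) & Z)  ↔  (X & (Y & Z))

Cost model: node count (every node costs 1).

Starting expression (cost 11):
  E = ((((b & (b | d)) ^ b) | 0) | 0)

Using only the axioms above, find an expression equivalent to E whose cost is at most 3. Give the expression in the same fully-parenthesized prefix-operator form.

(b ^ b)   [cost 3]

1. [or_false →] (((b & (b | d)) ^ b) | 0)  →  ((b & (b | d)) ^ b);  E = (((b & (b | d)) ^ b) | 0)
2. [or_false →] (((b & (b | d)) ^ b) | 0)  →  ((b & (b | d)) ^ b)
3. [absorb_and →] (b & (b | d))  →  b;  cost 3 ≤ 3, done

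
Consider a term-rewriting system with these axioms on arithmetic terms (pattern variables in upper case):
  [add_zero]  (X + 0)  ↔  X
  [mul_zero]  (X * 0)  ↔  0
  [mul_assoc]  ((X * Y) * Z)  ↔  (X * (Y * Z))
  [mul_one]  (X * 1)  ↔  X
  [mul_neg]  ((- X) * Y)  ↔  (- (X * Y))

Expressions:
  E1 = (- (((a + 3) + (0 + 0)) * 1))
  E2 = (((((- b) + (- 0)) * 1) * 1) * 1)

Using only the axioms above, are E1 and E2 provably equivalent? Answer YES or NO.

NO

Every axiom is a valid identity, so a rewrite proof would force E1 and E2 to agree under every assignment.
At a=0, b=0: E1 = -3 but E2 = 0; they differ, so no derivation exists.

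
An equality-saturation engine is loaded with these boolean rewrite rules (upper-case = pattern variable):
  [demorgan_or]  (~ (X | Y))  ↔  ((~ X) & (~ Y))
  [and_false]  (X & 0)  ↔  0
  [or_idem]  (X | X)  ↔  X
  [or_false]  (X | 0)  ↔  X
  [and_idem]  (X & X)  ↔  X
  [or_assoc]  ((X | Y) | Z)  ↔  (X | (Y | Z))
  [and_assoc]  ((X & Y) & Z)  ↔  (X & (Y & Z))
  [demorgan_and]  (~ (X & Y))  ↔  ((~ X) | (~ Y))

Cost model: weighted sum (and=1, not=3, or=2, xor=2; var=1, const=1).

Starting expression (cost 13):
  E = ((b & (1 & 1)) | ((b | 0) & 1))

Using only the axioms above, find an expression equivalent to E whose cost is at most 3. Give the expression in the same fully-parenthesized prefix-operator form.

1. [or_false →] (b | 0)  →  b;  E = ((b & (1 & 1)) | (b & 1))
2. [and_idem →] (1 & 1)  →  1;  E = ((b & 1) | (b & 1))
3. [or_idem →] ((b & 1) | (b & 1))  →  (b & 1);  cost 3 ≤ 3, done

(b & 1)   [cost 3]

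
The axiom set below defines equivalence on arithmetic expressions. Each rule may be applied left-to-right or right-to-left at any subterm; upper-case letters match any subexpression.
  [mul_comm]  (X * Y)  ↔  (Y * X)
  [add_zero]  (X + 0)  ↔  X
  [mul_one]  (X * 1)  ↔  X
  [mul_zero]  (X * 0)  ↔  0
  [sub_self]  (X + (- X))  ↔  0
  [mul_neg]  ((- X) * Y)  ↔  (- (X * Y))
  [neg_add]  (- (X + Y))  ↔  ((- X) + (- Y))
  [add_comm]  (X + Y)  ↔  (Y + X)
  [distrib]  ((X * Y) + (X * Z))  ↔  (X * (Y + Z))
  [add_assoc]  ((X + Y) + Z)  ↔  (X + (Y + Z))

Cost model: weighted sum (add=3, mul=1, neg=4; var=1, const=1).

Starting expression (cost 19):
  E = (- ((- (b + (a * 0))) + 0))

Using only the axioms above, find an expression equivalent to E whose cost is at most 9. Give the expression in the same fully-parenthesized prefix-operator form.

(- (- b))   [cost 9]

1. [mul_zero →] (a * 0)  →  0;  E = (- ((- (b + 0)) + 0))
2. [add_zero →] ((- (b + 0)) + 0)  →  (- (b + 0));  E = (- (- (b + 0)))
3. [add_zero →] (b + 0)  →  b;  cost 9 ≤ 9, done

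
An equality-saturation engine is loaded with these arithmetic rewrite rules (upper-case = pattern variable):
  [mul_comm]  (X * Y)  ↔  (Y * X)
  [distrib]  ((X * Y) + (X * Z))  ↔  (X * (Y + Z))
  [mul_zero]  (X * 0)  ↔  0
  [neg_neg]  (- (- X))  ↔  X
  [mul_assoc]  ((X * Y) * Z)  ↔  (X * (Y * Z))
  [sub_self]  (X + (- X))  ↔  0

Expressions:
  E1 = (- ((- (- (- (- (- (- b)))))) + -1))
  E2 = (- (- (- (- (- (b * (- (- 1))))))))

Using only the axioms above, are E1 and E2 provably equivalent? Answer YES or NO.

Every axiom is a valid identity, so a rewrite proof would force E1 and E2 to agree under every assignment.
At b=0: E1 = 1 but E2 = 0; they differ, so no derivation exists.

NO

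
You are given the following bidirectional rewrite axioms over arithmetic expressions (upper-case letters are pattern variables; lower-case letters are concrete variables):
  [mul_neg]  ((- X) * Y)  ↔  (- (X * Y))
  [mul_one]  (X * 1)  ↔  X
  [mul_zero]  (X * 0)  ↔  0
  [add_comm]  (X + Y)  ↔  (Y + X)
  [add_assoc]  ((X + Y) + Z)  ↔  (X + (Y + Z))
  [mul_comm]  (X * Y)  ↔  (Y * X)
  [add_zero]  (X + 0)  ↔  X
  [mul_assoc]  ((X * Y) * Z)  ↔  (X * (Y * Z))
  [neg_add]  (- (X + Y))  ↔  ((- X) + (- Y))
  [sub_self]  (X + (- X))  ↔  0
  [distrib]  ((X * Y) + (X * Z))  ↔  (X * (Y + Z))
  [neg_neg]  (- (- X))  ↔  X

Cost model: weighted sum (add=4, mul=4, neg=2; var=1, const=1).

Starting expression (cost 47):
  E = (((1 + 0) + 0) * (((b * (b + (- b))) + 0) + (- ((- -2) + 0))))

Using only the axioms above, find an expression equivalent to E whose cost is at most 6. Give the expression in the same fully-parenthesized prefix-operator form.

(1) ((b * (b + (- b))) + 0)  =[add_zero →]=  (b * (b + (- b)))    ⊢ (((1 + 0) + 0) * ((b * (b + (- b))) + (- ((- -2) + 0))))
(2) (b + (- b))  =[sub_self →]=  0    ⊢ (((1 + 0) + 0) * ((b * 0) + (- ((- -2) + 0))))
(3) (b * 0)  =[mul_zero →]=  0    ⊢ (((1 + 0) + 0) * (0 + (- ((- -2) + 0))))
(4) (0 + (- ((- -2) + 0)))  =[add_comm →]=  ((- ((- -2) + 0)) + 0)    ⊢ (((1 + 0) + 0) * ((- ((- -2) + 0)) + 0))
(5) (1 + 0)  =[add_zero →]=  1    ⊢ ((1 + 0) * ((- ((- -2) + 0)) + 0))
(6) ((- ((- -2) + 0)) + 0)  =[add_zero →]=  (- ((- -2) + 0))    ⊢ ((1 + 0) * (- ((- -2) + 0)))
(7) ((1 + 0) * (- ((- -2) + 0)))  =[mul_comm →]=  ((- ((- -2) + 0)) * (1 + 0))
(8) (1 + 0)  =[add_zero →]=  1    ⊢ ((- ((- -2) + 0)) * 1)
(9) ((- -2) + 0)  =[add_zero →]=  (- -2)    ⊢ ((- (- -2)) * 1)
(10) (- (- -2))  =[neg_neg →]=  -2    ⊢ cost 6, within 6

(-2 * 1)   [cost 6]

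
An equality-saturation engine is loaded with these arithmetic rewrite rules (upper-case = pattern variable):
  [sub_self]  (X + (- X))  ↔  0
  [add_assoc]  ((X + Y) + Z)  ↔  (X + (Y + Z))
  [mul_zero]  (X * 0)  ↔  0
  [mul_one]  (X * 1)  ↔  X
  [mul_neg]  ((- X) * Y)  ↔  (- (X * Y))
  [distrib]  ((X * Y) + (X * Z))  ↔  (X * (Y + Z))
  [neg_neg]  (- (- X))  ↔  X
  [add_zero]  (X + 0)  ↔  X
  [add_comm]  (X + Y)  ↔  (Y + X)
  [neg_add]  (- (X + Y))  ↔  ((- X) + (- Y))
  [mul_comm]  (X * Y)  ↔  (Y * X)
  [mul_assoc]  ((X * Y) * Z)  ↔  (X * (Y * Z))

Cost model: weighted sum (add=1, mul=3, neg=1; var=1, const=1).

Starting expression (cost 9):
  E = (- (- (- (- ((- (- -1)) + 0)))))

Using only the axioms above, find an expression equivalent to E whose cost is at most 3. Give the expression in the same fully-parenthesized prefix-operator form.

(- (- -1))   [cost 3]

(1) (- (- (- ((- (- -1)) + 0))))  =[neg_neg →]=  (- ((- (- -1)) + 0))    ⊢ (- (- ((- (- -1)) + 0)))
(2) ((- (- -1)) + 0)  =[add_zero →]=  (- (- -1))    ⊢ (- (- (- (- -1))))
(3) (- (- (- (- -1))))  =[neg_neg →]=  (- (- -1))    ⊢ cost 3, within 3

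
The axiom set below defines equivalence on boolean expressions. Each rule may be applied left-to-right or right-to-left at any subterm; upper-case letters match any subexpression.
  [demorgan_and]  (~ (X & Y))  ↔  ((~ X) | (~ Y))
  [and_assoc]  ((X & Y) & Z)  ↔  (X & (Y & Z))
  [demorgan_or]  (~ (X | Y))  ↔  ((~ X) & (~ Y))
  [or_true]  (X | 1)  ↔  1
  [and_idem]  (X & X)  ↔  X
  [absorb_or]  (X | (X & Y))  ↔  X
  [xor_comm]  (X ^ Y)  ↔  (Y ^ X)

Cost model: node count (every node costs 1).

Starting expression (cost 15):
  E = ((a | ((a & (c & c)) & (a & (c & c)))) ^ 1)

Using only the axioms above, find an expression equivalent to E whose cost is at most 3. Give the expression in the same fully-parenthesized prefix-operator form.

(a ^ 1)   [cost 3]

(1) ((a & (c & c)) & (a & (c & c)))  =[and_idem →]=  (a & (c & c))    ⊢ ((a | (a & (c & c))) ^ 1)
(2) (c & c)  =[and_idem →]=  c    ⊢ ((a | (a & c)) ^ 1)
(3) (a | (a & c))  =[absorb_or →]=  a    ⊢ cost 3, within 3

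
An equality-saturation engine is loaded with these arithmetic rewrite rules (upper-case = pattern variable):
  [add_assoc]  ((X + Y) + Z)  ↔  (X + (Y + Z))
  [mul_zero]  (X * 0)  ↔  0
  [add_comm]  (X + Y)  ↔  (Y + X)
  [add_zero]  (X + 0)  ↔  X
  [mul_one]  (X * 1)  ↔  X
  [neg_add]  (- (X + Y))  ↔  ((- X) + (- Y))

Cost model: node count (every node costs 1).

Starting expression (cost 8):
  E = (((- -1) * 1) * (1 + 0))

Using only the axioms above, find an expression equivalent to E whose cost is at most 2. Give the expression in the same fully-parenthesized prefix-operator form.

1. [add_zero →] (1 + 0)  →  1;  E = (((- -1) * 1) * 1)
2. [mul_one →] ((- -1) * 1)  →  (- -1);  E = ((- -1) * 1)
3. [mul_one →] ((- -1) * 1)  →  (- -1);  cost 2 ≤ 2, done

(- -1)   [cost 2]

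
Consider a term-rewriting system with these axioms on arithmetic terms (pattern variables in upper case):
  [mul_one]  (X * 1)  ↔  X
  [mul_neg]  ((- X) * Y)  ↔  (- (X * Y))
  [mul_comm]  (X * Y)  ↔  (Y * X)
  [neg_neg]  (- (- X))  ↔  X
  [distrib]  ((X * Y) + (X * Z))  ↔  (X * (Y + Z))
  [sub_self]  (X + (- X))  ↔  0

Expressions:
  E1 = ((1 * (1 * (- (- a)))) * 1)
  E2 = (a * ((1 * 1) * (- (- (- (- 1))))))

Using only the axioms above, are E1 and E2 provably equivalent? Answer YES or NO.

1. [mul_one →] ((1 * (1 * (- (- a)))) * 1)  →  (1 * (1 * (- (- a))))
2. [neg_neg →] (- (- a))  →  a;  E1 = (1 * (1 * a))
3. [mul_comm →] (1 * a)  →  (a * 1);  E1 = (1 * (a * 1))
4. [mul_one →] (a * 1)  →  a;  E1 = (1 * a)
5. [mul_one ←] 1  →  (1 * 1);  E1 = ((1 * 1) * a)
6. [mul_one ←] 1  →  (1 * 1);  E1 = (((1 * 1) * 1) * a)
7. [mul_comm →] (((1 * 1) * 1) * a)  →  (a * ((1 * 1) * 1))
8. [neg_neg ←] 1  →  (- (- 1));  E1 = (a * ((1 * 1) * (- (- 1))))
9. [neg_neg ←] (- 1)  →  (- (- (- 1)));  this is E2

YES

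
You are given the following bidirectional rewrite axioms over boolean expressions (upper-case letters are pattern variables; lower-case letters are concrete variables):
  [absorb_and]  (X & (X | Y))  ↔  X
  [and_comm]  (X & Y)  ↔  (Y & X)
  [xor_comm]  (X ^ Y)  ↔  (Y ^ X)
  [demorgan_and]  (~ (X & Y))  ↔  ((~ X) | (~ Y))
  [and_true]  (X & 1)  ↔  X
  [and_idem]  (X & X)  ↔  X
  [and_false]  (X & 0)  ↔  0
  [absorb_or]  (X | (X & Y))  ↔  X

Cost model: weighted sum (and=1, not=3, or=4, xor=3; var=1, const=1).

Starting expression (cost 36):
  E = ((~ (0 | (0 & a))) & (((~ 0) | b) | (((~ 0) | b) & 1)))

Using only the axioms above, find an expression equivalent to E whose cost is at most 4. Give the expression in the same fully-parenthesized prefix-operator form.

(~ 0)   [cost 4]

1. [absorb_or →] (((~ 0) | b) | (((~ 0) | b) & 1))  →  ((~ 0) | b);  E = ((~ (0 | (0 & a))) & ((~ 0) | b))
2. [absorb_or →] (0 | (0 & a))  →  0;  E = ((~ 0) & ((~ 0) | b))
3. [absorb_and →] ((~ 0) & ((~ 0) | b))  →  (~ 0);  cost 4 ≤ 4, done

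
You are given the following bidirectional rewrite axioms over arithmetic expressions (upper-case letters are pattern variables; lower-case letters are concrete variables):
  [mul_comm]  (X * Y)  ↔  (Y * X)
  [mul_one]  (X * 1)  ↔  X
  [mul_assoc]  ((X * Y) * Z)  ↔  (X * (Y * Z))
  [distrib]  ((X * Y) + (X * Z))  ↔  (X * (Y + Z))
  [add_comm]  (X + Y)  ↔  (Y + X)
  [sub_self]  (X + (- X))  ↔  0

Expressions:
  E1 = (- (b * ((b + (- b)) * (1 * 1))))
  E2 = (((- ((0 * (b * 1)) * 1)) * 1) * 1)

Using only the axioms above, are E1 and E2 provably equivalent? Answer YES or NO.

YES

1. [mul_one →] (1 * 1)  →  1;  E1 = (- (b * ((b + (- b)) * 1)))
2. [sub_self →] (b + (- b))  →  0;  E1 = (- (b * (0 * 1)))
3. [mul_one →] (0 * 1)  →  0;  E1 = (- (b * 0))
4. [mul_one ←] (- (b * 0))  →  ((- (b * 0)) * 1)
5. [mul_comm →] (b * 0)  →  (0 * b);  E1 = ((- (0 * b)) * 1)
6. [mul_one ←] (0 * b)  →  ((0 * b) * 1);  E1 = ((- ((0 * b) * 1)) * 1)
7. [mul_one ←] (- ((0 * b) * 1))  →  ((- ((0 * b) * 1)) * 1);  E1 = (((- ((0 * b) * 1)) * 1) * 1)
8. [mul_one ←] b  →  (b * 1);  this is E2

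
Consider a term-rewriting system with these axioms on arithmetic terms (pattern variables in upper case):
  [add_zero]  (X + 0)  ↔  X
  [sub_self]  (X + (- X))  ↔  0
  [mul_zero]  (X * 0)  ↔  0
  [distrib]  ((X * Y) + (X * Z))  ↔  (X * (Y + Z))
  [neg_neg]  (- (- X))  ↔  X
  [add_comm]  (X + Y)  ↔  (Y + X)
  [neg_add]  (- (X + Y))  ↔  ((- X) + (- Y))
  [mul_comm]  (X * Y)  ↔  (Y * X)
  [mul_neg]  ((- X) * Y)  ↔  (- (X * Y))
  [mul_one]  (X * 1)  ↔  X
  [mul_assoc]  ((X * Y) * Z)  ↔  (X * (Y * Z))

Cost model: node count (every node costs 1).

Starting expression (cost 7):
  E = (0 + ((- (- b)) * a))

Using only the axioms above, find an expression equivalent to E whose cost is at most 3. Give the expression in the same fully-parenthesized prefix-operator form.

(b * a)   [cost 3]

(1) (0 + ((- (- b)) * a))  =[add_comm →]=  (((- (- b)) * a) + 0)
(2) (((- (- b)) * a) + 0)  =[add_zero →]=  ((- (- b)) * a)
(3) (- (- b))  =[neg_neg →]=  b    ⊢ cost 3, within 3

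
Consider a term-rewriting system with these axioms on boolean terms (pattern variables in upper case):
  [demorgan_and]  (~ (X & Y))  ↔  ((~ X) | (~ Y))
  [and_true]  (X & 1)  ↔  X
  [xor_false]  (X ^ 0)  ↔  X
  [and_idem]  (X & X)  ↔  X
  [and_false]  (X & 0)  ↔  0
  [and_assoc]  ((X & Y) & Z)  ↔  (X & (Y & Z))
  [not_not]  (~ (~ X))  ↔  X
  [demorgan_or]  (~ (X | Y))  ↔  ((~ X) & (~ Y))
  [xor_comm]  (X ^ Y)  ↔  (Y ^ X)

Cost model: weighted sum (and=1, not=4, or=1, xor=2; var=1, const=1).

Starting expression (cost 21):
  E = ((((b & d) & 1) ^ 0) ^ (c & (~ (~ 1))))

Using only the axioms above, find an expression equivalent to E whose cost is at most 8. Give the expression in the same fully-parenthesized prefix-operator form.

((b & d) ^ (c & 1))   [cost 8]

(1) (((b & d) & 1) ^ 0)  =[xor_false →]=  ((b & d) & 1)    ⊢ (((b & d) & 1) ^ (c & (~ (~ 1))))
(2) ((b & d) & 1)  =[and_true →]=  (b & d)    ⊢ ((b & d) ^ (c & (~ (~ 1))))
(3) (~ (~ 1))  =[not_not →]=  1    ⊢ cost 8, within 8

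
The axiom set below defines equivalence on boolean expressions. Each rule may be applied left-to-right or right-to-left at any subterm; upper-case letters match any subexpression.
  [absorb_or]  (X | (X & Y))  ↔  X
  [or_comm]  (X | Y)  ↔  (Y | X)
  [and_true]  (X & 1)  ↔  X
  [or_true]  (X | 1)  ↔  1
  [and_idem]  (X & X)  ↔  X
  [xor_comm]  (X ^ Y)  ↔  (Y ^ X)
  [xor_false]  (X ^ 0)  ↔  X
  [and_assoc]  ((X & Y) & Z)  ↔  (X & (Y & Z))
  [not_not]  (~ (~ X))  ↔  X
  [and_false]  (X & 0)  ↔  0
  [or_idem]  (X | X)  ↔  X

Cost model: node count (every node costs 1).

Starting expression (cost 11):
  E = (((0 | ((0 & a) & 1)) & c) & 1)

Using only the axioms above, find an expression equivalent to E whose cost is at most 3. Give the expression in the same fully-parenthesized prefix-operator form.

1. [and_true →] ((0 & a) & 1)  →  (0 & a);  E = (((0 | (0 & a)) & c) & 1)
2. [and_true →] (((0 | (0 & a)) & c) & 1)  →  ((0 | (0 & a)) & c)
3. [absorb_or →] (0 | (0 & a))  →  0;  cost 3 ≤ 3, done

(0 & c)   [cost 3]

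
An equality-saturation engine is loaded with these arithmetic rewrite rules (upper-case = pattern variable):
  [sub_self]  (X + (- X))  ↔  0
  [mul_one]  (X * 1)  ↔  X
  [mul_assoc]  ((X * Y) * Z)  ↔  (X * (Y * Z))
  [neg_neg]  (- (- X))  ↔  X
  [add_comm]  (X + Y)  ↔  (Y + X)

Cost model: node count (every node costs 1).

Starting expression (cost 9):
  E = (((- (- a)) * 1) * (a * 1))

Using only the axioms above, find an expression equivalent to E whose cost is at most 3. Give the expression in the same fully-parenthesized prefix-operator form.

1. [neg_neg →] (- (- a))  →  a;  E = ((a * 1) * (a * 1))
2. [mul_one →] (a * 1)  →  a;  E = (a * (a * 1))
3. [mul_one →] (a * 1)  →  a;  cost 3 ≤ 3, done

(a * a)   [cost 3]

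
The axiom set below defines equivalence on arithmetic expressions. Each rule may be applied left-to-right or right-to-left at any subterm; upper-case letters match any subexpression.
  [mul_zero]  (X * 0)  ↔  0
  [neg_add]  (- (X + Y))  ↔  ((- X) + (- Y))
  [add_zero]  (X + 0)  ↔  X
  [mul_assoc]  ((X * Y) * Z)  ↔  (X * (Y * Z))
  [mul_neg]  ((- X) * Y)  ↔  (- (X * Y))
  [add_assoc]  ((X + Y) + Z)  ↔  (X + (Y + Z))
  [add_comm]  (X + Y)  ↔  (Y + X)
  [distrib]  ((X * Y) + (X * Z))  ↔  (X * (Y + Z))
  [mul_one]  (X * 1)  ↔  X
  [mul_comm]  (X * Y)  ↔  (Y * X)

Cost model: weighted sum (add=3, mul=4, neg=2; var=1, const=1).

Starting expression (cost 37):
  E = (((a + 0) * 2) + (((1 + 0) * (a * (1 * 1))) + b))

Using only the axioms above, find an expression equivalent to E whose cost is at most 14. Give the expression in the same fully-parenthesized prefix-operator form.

((a * 2) + (a + b))   [cost 14]

(1) (1 * 1)  =[mul_one →]=  1    ⊢ (((a + 0) * 2) + (((1 + 0) * (a * 1)) + b))
(2) ((a + 0) * 2)  =[mul_comm →]=  (2 * (a + 0))    ⊢ ((2 * (a + 0)) + (((1 + 0) * (a * 1)) + b))
(3) (a * 1)  =[mul_one →]=  a    ⊢ ((2 * (a + 0)) + (((1 + 0) * a) + b))
(4) (a + 0)  =[add_zero →]=  a    ⊢ ((2 * a) + (((1 + 0) * a) + b))
(5) ((1 + 0) * a)  =[mul_comm →]=  (a * (1 + 0))    ⊢ ((2 * a) + ((a * (1 + 0)) + b))
(6) (1 + 0)  =[add_zero →]=  1    ⊢ ((2 * a) + ((a * 1) + b))
(7) (2 * a)  =[mul_comm →]=  (a * 2)    ⊢ ((a * 2) + ((a * 1) + b))
(8) (a * 1)  =[mul_one →]=  a    ⊢ cost 14, within 14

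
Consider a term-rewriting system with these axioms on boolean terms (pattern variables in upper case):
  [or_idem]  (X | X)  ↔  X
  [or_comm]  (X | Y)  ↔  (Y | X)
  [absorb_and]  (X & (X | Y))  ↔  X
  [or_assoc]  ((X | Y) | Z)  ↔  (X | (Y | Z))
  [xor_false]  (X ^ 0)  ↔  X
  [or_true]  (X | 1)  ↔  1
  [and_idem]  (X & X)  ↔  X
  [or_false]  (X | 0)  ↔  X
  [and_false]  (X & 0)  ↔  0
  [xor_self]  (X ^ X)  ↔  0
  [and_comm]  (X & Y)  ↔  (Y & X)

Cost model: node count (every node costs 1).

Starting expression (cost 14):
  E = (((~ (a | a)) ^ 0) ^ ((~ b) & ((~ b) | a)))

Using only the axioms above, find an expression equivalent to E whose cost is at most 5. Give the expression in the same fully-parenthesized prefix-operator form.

1. [xor_false →] ((~ (a | a)) ^ 0)  →  (~ (a | a));  E = ((~ (a | a)) ^ ((~ b) & ((~ b) | a)))
2. [or_idem →] (a | a)  →  a;  E = ((~ a) ^ ((~ b) & ((~ b) | a)))
3. [absorb_and →] ((~ b) & ((~ b) | a))  →  (~ b);  cost 5 ≤ 5, done

((~ a) ^ (~ b))   [cost 5]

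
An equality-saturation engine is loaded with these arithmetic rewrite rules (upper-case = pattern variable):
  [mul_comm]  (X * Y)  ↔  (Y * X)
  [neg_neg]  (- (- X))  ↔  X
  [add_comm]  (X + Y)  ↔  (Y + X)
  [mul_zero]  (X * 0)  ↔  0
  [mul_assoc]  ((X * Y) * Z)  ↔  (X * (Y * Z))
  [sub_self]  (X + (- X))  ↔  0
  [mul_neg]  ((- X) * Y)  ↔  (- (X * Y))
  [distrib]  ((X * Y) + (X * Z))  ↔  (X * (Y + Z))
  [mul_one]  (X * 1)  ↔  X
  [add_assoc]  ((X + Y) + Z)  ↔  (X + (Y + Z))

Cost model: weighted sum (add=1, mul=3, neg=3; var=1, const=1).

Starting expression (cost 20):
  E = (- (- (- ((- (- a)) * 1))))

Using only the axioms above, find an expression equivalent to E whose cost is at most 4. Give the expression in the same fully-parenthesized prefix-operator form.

step 1: mul_one (→) rewrites ((- (- a)) * 1) into (- (- a)), now (- (- (- (- (- a)))))
step 2: neg_neg (→) rewrites (- (- (- (- a)))) into (- (- a)), now (- (- (- a)))
step 3: neg_neg (→) rewrites (- (- a)) into a, reaching cost 4 (bound 4)

(- a)   [cost 4]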